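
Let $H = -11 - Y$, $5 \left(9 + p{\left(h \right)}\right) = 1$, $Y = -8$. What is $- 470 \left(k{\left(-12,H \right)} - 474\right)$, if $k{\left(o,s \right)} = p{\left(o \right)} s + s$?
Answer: $211782$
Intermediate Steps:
$p{\left(h \right)} = - \frac{44}{5}$ ($p{\left(h \right)} = -9 + \frac{1}{5} \cdot 1 = -9 + \frac{1}{5} = - \frac{44}{5}$)
$H = -3$ ($H = -11 - -8 = -11 + 8 = -3$)
$k{\left(o,s \right)} = - \frac{39 s}{5}$ ($k{\left(o,s \right)} = - \frac{44 s}{5} + s = - \frac{39 s}{5}$)
$- 470 \left(k{\left(-12,H \right)} - 474\right) = - 470 \left(\left(- \frac{39}{5}\right) \left(-3\right) - 474\right) = - 470 \left(\frac{117}{5} - 474\right) = \left(-470\right) \left(- \frac{2253}{5}\right) = 211782$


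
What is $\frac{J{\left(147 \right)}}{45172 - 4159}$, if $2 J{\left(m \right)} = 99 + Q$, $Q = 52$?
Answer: $\frac{151}{82026} \approx 0.0018409$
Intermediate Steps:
$J{\left(m \right)} = \frac{151}{2}$ ($J{\left(m \right)} = \frac{99 + 52}{2} = \frac{1}{2} \cdot 151 = \frac{151}{2}$)
$\frac{J{\left(147 \right)}}{45172 - 4159} = \frac{151}{2 \left(45172 - 4159\right)} = \frac{151}{2 \cdot 41013} = \frac{151}{2} \cdot \frac{1}{41013} = \frac{151}{82026}$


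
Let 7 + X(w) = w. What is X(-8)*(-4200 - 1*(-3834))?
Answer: 5490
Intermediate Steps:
X(w) = -7 + w
X(-8)*(-4200 - 1*(-3834)) = (-7 - 8)*(-4200 - 1*(-3834)) = -15*(-4200 + 3834) = -15*(-366) = 5490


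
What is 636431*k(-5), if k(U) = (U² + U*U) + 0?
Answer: 31821550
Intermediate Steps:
k(U) = 2*U² (k(U) = (U² + U²) + 0 = 2*U² + 0 = 2*U²)
636431*k(-5) = 636431*(2*(-5)²) = 636431*(2*25) = 636431*50 = 31821550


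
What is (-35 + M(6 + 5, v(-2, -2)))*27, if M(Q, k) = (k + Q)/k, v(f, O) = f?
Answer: -2133/2 ≈ -1066.5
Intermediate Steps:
M(Q, k) = (Q + k)/k
(-35 + M(6 + 5, v(-2, -2)))*27 = (-35 + ((6 + 5) - 2)/(-2))*27 = (-35 - (11 - 2)/2)*27 = (-35 - 1/2*9)*27 = (-35 - 9/2)*27 = -79/2*27 = -2133/2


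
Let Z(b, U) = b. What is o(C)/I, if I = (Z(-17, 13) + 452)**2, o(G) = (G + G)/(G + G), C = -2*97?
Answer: 1/189225 ≈ 5.2847e-6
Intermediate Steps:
C = -194
o(G) = 1 (o(G) = (2*G)/((2*G)) = (2*G)*(1/(2*G)) = 1)
I = 189225 (I = (-17 + 452)**2 = 435**2 = 189225)
o(C)/I = 1/189225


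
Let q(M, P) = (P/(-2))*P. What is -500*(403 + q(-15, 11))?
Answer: -171250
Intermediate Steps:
q(M, P) = -P²/2 (q(M, P) = (P*(-½))*P = (-P/2)*P = -P²/2)
-500*(403 + q(-15, 11)) = -500*(403 - ½*11²) = -500*(403 - ½*121) = -500*(403 - 121/2) = -500*685/2 = -171250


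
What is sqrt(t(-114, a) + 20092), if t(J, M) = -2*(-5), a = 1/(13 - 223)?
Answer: 23*sqrt(38) ≈ 141.78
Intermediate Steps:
a = -1/210 (a = 1/(-210) = -1/210 ≈ -0.0047619)
t(J, M) = 10
sqrt(t(-114, a) + 20092) = sqrt(10 + 20092) = sqrt(20102) = 23*sqrt(38)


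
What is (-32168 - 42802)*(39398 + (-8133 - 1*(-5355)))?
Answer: -2745401400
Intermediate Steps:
(-32168 - 42802)*(39398 + (-8133 - 1*(-5355))) = -74970*(39398 + (-8133 + 5355)) = -74970*(39398 - 2778) = -74970*36620 = -2745401400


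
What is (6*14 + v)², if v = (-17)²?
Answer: 139129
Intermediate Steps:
v = 289
(6*14 + v)² = (6*14 + 289)² = (84 + 289)² = 373² = 139129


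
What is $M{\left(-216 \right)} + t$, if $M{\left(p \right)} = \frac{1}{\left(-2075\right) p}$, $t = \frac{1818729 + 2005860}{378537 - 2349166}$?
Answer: $- \frac{1714178819171}{883235917800} \approx -1.9408$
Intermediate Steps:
$t = - \frac{3824589}{1970629}$ ($t = \frac{3824589}{-1970629} = 3824589 \left(- \frac{1}{1970629}\right) = - \frac{3824589}{1970629} \approx -1.9408$)
$M{\left(p \right)} = - \frac{1}{2075 p}$
$M{\left(-216 \right)} + t = - \frac{1}{2075 \left(-216\right)} - \frac{3824589}{1970629} = \left(- \frac{1}{2075}\right) \left(- \frac{1}{216}\right) - \frac{3824589}{1970629} = \frac{1}{448200} - \frac{3824589}{1970629} = - \frac{1714178819171}{883235917800}$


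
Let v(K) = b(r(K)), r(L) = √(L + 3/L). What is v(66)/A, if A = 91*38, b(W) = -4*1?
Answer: -2/1729 ≈ -0.0011567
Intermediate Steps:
b(W) = -4
v(K) = -4
A = 3458
v(66)/A = -4/3458 = -4*1/3458 = -2/1729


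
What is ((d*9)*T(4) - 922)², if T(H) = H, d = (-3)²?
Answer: 357604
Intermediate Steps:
d = 9
((d*9)*T(4) - 922)² = ((9*9)*4 - 922)² = (81*4 - 922)² = (324 - 922)² = (-598)² = 357604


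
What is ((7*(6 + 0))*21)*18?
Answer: 15876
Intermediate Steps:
((7*(6 + 0))*21)*18 = ((7*6)*21)*18 = (42*21)*18 = 882*18 = 15876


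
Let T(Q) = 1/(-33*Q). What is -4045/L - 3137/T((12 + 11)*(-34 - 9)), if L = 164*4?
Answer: -67162772509/656 ≈ -1.0238e+8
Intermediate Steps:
L = 656
T(Q) = -1/(33*Q)
-4045/L - 3137/T((12 + 11)*(-34 - 9)) = -4045/656 - 3137*(-33*(-34 - 9)*(12 + 11)) = -4045*1/656 - 3137/((-1/(33*(23*(-43))))) = -4045/656 - 3137/((-1/33/(-989))) = -4045/656 - 3137/((-1/33*(-1/989))) = -4045/656 - 3137/1/32637 = -4045/656 - 3137*32637 = -4045/656 - 102382269 = -67162772509/656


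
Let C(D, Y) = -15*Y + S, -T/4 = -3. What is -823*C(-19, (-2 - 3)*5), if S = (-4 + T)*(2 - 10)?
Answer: -255953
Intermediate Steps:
T = 12 (T = -4*(-3) = 12)
S = -64 (S = (-4 + 12)*(2 - 10) = 8*(-8) = -64)
C(D, Y) = -64 - 15*Y (C(D, Y) = -15*Y - 64 = -64 - 15*Y)
-823*C(-19, (-2 - 3)*5) = -823*(-64 - 15*(-2 - 3)*5) = -823*(-64 - (-75)*5) = -823*(-64 - 15*(-25)) = -823*(-64 + 375) = -823*311 = -255953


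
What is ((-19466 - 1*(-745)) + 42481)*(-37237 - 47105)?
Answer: -2003965920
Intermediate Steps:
((-19466 - 1*(-745)) + 42481)*(-37237 - 47105) = ((-19466 + 745) + 42481)*(-84342) = (-18721 + 42481)*(-84342) = 23760*(-84342) = -2003965920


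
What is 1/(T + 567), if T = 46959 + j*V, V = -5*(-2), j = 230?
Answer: 1/49826 ≈ 2.0070e-5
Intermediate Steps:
V = 10
T = 49259 (T = 46959 + 230*10 = 46959 + 2300 = 49259)
1/(T + 567) = 1/(49259 + 567) = 1/49826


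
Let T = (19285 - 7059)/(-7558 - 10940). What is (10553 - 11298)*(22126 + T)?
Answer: -152454759445/9249 ≈ -1.6483e+7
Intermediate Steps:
T = -6113/9249 (T = 12226/(-18498) = 12226*(-1/18498) = -6113/9249 ≈ -0.66094)
(10553 - 11298)*(22126 + T) = (10553 - 11298)*(22126 - 6113/9249) = -745*204637261/9249 = -152454759445/9249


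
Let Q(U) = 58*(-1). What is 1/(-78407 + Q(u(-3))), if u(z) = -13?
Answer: -1/78465 ≈ -1.2745e-5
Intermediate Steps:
Q(U) = -58
1/(-78407 + Q(u(-3))) = 1/(-78407 - 58) = 1/(-78465) = -1/78465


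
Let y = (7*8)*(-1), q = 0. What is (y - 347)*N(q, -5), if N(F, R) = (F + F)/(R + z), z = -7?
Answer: 0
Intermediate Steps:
y = -56 (y = 56*(-1) = -56)
N(F, R) = 2*F/(-7 + R) (N(F, R) = (F + F)/(R - 7) = (2*F)/(-7 + R) = 2*F/(-7 + R))
(y - 347)*N(q, -5) = (-56 - 347)*(2*0/(-7 - 5)) = -806*0/(-12) = -806*0*(-1)/12 = -403*0 = 0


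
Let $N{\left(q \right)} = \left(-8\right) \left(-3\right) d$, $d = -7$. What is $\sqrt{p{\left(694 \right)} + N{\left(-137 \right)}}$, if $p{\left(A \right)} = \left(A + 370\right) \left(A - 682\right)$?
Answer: $30 \sqrt{14} \approx 112.25$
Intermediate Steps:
$N{\left(q \right)} = -168$ ($N{\left(q \right)} = \left(-8\right) \left(-3\right) \left(-7\right) = 24 \left(-7\right) = -168$)
$p{\left(A \right)} = \left(-682 + A\right) \left(370 + A\right)$ ($p{\left(A \right)} = \left(370 + A\right) \left(-682 + A\right) = \left(-682 + A\right) \left(370 + A\right)$)
$\sqrt{p{\left(694 \right)} + N{\left(-137 \right)}} = \sqrt{\left(-252340 + 694^{2} - 216528\right) - 168} = \sqrt{\left(-252340 + 481636 - 216528\right) - 168} = \sqrt{12768 - 168} = \sqrt{12600} = 30 \sqrt{14}$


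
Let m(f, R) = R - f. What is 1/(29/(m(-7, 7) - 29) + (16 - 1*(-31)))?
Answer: 15/676 ≈ 0.022189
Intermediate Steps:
1/(29/(m(-7, 7) - 29) + (16 - 1*(-31))) = 1/(29/((7 - 1*(-7)) - 29) + (16 - 1*(-31))) = 1/(29/((7 + 7) - 29) + (16 + 31)) = 1/(29/(14 - 29) + 47) = 1/(29/(-15) + 47) = 1/(29*(-1/15) + 47) = 1/(-29/15 + 47) = 1/(676/15) = 15/676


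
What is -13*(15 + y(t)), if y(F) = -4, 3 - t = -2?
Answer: -143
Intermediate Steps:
t = 5 (t = 3 - 1*(-2) = 3 + 2 = 5)
-13*(15 + y(t)) = -13*(15 - 4) = -13*11 = -143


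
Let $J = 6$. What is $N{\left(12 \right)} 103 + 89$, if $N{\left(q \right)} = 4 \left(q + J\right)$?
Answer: $7505$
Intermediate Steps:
$N{\left(q \right)} = 24 + 4 q$ ($N{\left(q \right)} = 4 \left(q + 6\right) = 4 \left(6 + q\right) = 24 + 4 q$)
$N{\left(12 \right)} 103 + 89 = \left(24 + 4 \cdot 12\right) 103 + 89 = \left(24 + 48\right) 103 + 89 = 72 \cdot 103 + 89 = 7416 + 89 = 7505$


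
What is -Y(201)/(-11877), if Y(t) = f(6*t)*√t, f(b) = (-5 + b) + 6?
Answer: 1207*√201/11877 ≈ 1.4408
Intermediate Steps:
f(b) = 1 + b
Y(t) = √t*(1 + 6*t) (Y(t) = (1 + 6*t)*√t = √t*(1 + 6*t))
-Y(201)/(-11877) = -√201*(1 + 6*201)/(-11877) = -√201*(1 + 1206)*(-1/11877) = -√201*1207*(-1/11877) = -1207*√201*(-1/11877) = 1207*√201/11877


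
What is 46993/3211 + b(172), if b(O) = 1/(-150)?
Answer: 7045739/481650 ≈ 14.628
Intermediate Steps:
b(O) = -1/150
46993/3211 + b(172) = 46993/3211 - 1/150 = 7045739/481650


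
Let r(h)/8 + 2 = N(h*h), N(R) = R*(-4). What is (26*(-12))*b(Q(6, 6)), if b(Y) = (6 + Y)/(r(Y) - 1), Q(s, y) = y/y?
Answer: 312/7 ≈ 44.571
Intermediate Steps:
N(R) = -4*R
r(h) = -16 - 32*h**2 (r(h) = -16 + 8*(-4*h*h) = -16 + 8*(-4*h**2) = -16 - 32*h**2)
Q(s, y) = 1
b(Y) = (6 + Y)/(-17 - 32*Y**2) (b(Y) = (6 + Y)/((-16 - 32*Y**2) - 1) = (6 + Y)/(-17 - 32*Y**2))
(26*(-12))*b(Q(6, 6)) = (26*(-12))*((6 + 1)/(-17 - 32*1**2)) = -312*7/(-17 - 32*1) = -312*7/(-17 - 32) = -312*7/(-49) = -(-312)*7/49 = -312*(-1/7) = 312/7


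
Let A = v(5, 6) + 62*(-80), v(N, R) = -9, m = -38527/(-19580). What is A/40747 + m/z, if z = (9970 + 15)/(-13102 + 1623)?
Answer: -18991889945151/7966295206100 ≈ -2.3840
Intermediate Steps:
m = 38527/19580 (m = -38527*(-1/19580) = 38527/19580 ≈ 1.9677)
A = -4969 (A = -9 + 62*(-80) = -9 - 4960 = -4969)
z = -9985/11479 (z = 9985/(-11479) = 9985*(-1/11479) = -9985/11479 ≈ -0.86985)
A/40747 + m/z = -4969/40747 + 38527/(19580*(-9985/11479)) = -4969*1/40747 + (38527/19580)*(-11479/9985) = -4969/40747 - 442251433/195506300 = -18991889945151/7966295206100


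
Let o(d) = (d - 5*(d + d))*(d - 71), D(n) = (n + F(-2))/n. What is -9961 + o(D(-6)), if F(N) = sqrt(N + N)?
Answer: -9330 - 207*I ≈ -9330.0 - 207.0*I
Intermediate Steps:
F(N) = sqrt(2)*sqrt(N) (F(N) = sqrt(2*N) = sqrt(2)*sqrt(N))
D(n) = (n + 2*I)/n (D(n) = (n + sqrt(2)*sqrt(-2))/n = (n + sqrt(2)*(I*sqrt(2)))/n = (n + 2*I)/n)
o(d) = -9*d*(-71 + d) (o(d) = (d - 10*d)*(-71 + d) = (-9*d)*(-71 + d) = -9*d*(-71 + d))
-9961 + o(D(-6)) = -9961 + 9*((-6 + 2*I)/(-6))*(71 - (-6 + 2*I)/(-6)) = -9961 + 9*(-(-6 + 2*I)/6)*(71 - (-1)*(-6 + 2*I)/6) = -9961 + 9*(1 - I/3)*(71 - (1 - I/3)) = -9961 + 9*(1 - I/3)*(71 + (-1 + I/3)) = -9961 + 9*(1 - I/3)*(70 + I/3)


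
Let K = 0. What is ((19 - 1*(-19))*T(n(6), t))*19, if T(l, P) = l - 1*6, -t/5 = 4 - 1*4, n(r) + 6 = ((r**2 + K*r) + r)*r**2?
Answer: 1083000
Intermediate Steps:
n(r) = -6 + r**2*(r + r**2) (n(r) = -6 + ((r**2 + 0*r) + r)*r**2 = -6 + ((r**2 + 0) + r)*r**2 = -6 + (r**2 + r)*r**2 = -6 + (r + r**2)*r**2 = -6 + r**2*(r + r**2))
t = 0 (t = -5*(4 - 1*4) = -5*(4 - 4) = -5*0 = 0)
T(l, P) = -6 + l (T(l, P) = l - 6 = -6 + l)
((19 - 1*(-19))*T(n(6), t))*19 = ((19 - 1*(-19))*(-6 + (-6 + 6**3 + 6**4)))*19 = ((19 + 19)*(-6 + (-6 + 216 + 1296)))*19 = (38*(-6 + 1506))*19 = (38*1500)*19 = 57000*19 = 1083000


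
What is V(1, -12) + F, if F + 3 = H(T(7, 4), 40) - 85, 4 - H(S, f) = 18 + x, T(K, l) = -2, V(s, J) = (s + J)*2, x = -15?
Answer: -109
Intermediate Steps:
V(s, J) = 2*J + 2*s (V(s, J) = (J + s)*2 = 2*J + 2*s)
H(S, f) = 1 (H(S, f) = 4 - (18 - 15) = 4 - 1*3 = 4 - 3 = 1)
F = -87 (F = -3 + (1 - 85) = -3 - 84 = -87)
V(1, -12) + F = (2*(-12) + 2*1) - 87 = (-24 + 2) - 87 = -22 - 87 = -109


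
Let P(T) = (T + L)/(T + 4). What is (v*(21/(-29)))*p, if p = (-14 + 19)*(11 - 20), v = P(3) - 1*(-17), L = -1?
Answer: 16335/29 ≈ 563.28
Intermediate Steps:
P(T) = (-1 + T)/(4 + T) (P(T) = (T - 1)/(T + 4) = (-1 + T)/(4 + T))
v = 121/7 (v = (-1 + 3)/(4 + 3) - 1*(-17) = 2/7 + 17 = 121/7 ≈ 17.286)
p = -45 (p = 5*(-9) = -45)
(v*(21/(-29)))*p = (121*(21/(-29))/7)*(-45) = (121*(21*(-1/29))/7)*(-45) = ((121/7)*(-21/29))*(-45) = -363/29*(-45) = 16335/29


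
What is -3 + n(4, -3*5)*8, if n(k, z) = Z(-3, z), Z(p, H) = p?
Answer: -27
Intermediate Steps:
n(k, z) = -3
-3 + n(4, -3*5)*8 = -3 - 3*8 = -3 - 24 = -27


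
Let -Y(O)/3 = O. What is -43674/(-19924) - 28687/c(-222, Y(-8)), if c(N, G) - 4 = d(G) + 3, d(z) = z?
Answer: -285102947/308822 ≈ -923.20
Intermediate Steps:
Y(O) = -3*O
c(N, G) = 7 + G (c(N, G) = 4 + (G + 3) = 4 + (3 + G) = 7 + G)
-43674/(-19924) - 28687/c(-222, Y(-8)) = -43674/(-19924) - 28687/(7 - 3*(-8)) = -43674*(-1/19924) - 28687/(7 + 24) = 21837/9962 - 28687/31 = -285102947/308822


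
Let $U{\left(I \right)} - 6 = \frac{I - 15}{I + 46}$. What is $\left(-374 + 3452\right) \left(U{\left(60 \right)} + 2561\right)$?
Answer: $\frac{418834233}{53} \approx 7.9025 \cdot 10^{6}$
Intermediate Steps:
$U{\left(I \right)} = 6 + \frac{-15 + I}{46 + I}$ ($U{\left(I \right)} = 6 + \frac{I - 15}{I + 46} = 6 + \frac{-15 + I}{46 + I}$)
$\left(-374 + 3452\right) \left(U{\left(60 \right)} + 2561\right) = \left(-374 + 3452\right) \left(\frac{261 + 7 \cdot 60}{46 + 60} + 2561\right) = 3078 \left(\frac{261 + 420}{106} + 2561\right) = 3078 \left(\frac{1}{106} \cdot 681 + 2561\right) = 3078 \left(\frac{681}{106} + 2561\right) = 3078 \cdot \frac{272147}{106} = \frac{418834233}{53}$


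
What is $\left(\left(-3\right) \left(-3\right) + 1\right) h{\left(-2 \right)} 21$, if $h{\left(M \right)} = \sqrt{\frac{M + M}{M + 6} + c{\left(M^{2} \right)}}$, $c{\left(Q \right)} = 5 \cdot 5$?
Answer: $420 \sqrt{6} \approx 1028.8$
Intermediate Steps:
$c{\left(Q \right)} = 25$
$h{\left(M \right)} = \sqrt{25 + \frac{2 M}{6 + M}}$ ($h{\left(M \right)} = \sqrt{\frac{M + M}{M + 6} + 25} = \sqrt{\frac{2 M}{6 + M} + 25} = \sqrt{25 + \frac{2 M}{6 + M}}$)
$\left(\left(-3\right) \left(-3\right) + 1\right) h{\left(-2 \right)} 21 = \left(\left(-3\right) \left(-3\right) + 1\right) \sqrt{3} \sqrt{\frac{50 + 9 \left(-2\right)}{6 - 2}} \cdot 21 = \left(9 + 1\right) \sqrt{3} \sqrt{\frac{50 - 18}{4}} \cdot 21 = 10 \sqrt{3} \sqrt{\frac{1}{4} \cdot 32} \cdot 21 = 10 \sqrt{3} \sqrt{8} \cdot 21 = 10 \sqrt{3} \cdot 2 \sqrt{2} \cdot 21 = 10 \cdot 2 \sqrt{6} \cdot 21 = 20 \sqrt{6} \cdot 21 = 420 \sqrt{6}$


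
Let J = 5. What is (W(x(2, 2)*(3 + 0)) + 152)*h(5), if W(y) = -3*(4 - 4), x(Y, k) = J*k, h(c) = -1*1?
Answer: -152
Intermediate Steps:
h(c) = -1
x(Y, k) = 5*k
W(y) = 0 (W(y) = -3*0 = 0)
(W(x(2, 2)*(3 + 0)) + 152)*h(5) = (0 + 152)*(-1) = 152*(-1) = -152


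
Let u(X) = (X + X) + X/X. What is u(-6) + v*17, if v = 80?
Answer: 1349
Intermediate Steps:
u(X) = 1 + 2*X (u(X) = 2*X + 1 = 1 + 2*X)
u(-6) + v*17 = (1 + 2*(-6)) + 80*17 = (1 - 12) + 1360 = -11 + 1360 = 1349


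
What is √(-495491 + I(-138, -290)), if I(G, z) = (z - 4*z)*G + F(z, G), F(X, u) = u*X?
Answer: I*√575531 ≈ 758.64*I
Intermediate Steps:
F(X, u) = X*u
I(G, z) = -2*G*z (I(G, z) = (z - 4*z)*G + z*G = (-3*z)*G + G*z = -3*G*z + G*z = -2*G*z)
√(-495491 + I(-138, -290)) = √(-495491 - 2*(-138)*(-290)) = √(-495491 - 80040) = √(-575531) = I*√575531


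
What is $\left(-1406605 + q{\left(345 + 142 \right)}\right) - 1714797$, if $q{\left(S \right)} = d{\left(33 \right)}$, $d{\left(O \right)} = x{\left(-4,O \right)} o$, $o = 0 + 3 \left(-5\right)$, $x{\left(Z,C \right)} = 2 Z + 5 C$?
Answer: $-3123757$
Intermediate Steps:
$o = -15$ ($o = 0 - 15 = -15$)
$d{\left(O \right)} = 120 - 75 O$ ($d{\left(O \right)} = \left(2 \left(-4\right) + 5 O\right) \left(-15\right) = \left(-8 + 5 O\right) \left(-15\right) = 120 - 75 O$)
$q{\left(S \right)} = -2355$ ($q{\left(S \right)} = 120 - 2475 = -2355$)
$\left(-1406605 + q{\left(345 + 142 \right)}\right) - 1714797 = \left(-1406605 - 2355\right) - 1714797 = -1408960 - 1714797 = -3123757$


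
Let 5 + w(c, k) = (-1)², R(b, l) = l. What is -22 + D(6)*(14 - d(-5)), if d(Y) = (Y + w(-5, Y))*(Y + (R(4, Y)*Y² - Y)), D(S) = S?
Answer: -6688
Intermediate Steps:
w(c, k) = -4 (w(c, k) = -5 + (-1)² = -5 + 1 = -4)
d(Y) = Y³*(-4 + Y) (d(Y) = (Y - 4)*(Y + (Y*Y² - Y)) = (-4 + Y)*(Y + (Y³ - Y)) = (-4 + Y)*Y³ = Y³*(-4 + Y))
-22 + D(6)*(14 - d(-5)) = -22 + 6*(14 - (-5)³*(-4 - 5)) = -22 + 6*(14 - (-125)*(-9)) = -22 + 6*(14 - 1*1125) = -22 + 6*(14 - 1125) = -22 + 6*(-1111) = -22 - 6666 = -6688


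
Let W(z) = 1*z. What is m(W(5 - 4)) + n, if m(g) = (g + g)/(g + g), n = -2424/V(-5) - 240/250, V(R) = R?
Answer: 12121/25 ≈ 484.84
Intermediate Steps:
W(z) = z
n = 12096/25 (n = -2424/(-5) - 240/250 = -2424*(-⅕) - 240*1/250 = 2424/5 - 24/25 = 12096/25 ≈ 483.84)
m(g) = 1 (m(g) = (2*g)/((2*g)) = (2*g)*(1/(2*g)) = 1)
m(W(5 - 4)) + n = 1 + 12096/25 = 12121/25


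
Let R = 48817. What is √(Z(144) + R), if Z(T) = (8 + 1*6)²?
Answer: √49013 ≈ 221.39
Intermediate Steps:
Z(T) = 196 (Z(T) = (8 + 6)² = 14² = 196)
√(Z(144) + R) = √(196 + 48817) = √49013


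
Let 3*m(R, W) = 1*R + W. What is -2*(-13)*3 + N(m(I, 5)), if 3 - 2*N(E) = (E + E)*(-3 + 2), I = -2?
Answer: 161/2 ≈ 80.500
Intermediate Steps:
m(R, W) = R/3 + W/3 (m(R, W) = (1*R + W)/3 = (R + W)/3 = R/3 + W/3)
N(E) = 3/2 + E (N(E) = 3/2 - (E + E)*(-3 + 2)/2 = 3/2 - 2*E*(-1)/2 = 3/2 - (-1)*E = 3/2 + E)
-2*(-13)*3 + N(m(I, 5)) = -2*(-13)*3 + (3/2 + ((1/3)*(-2) + (1/3)*5)) = 26*3 + (3/2 + (-2/3 + 5/3)) = 78 + (3/2 + 1) = 78 + 5/2 = 161/2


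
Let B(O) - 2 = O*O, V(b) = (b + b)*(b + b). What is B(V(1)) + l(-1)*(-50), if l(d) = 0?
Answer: 18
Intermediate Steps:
V(b) = 4*b² (V(b) = (2*b)*(2*b) = 4*b²)
B(O) = 2 + O² (B(O) = 2 + O*O = 2 + O²)
B(V(1)) + l(-1)*(-50) = (2 + (4*1²)²) + 0*(-50) = (2 + (4*1)²) + 0 = (2 + 4²) + 0 = (2 + 16) + 0 = 18 + 0 = 18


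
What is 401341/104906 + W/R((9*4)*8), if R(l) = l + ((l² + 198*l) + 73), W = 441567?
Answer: 14663258413/2103050582 ≈ 6.9724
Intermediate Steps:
R(l) = 73 + l² + 199*l (R(l) = l + (73 + l² + 198*l) = 73 + l² + 199*l)
401341/104906 + W/R((9*4)*8) = 401341/104906 + 441567/(73 + ((9*4)*8)² + 199*((9*4)*8)) = 401341*(1/104906) + 441567/(73 + (36*8)² + 199*(36*8)) = 401341/104906 + 441567/(73 + 288² + 199*288) = 401341/104906 + 441567/(73 + 82944 + 57312) = 401341/104906 + 441567/140329 = 401341/104906 + 441567*(1/140329) = 401341/104906 + 63081/20047 = 14663258413/2103050582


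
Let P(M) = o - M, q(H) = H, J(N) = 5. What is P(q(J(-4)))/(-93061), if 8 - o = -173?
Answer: -176/93061 ≈ -0.0018912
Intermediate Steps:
o = 181 (o = 8 - 1*(-173) = 8 + 173 = 181)
P(M) = 181 - M
P(q(J(-4)))/(-93061) = (181 - 1*5)/(-93061) = (181 - 5)*(-1/93061) = 176*(-1/93061) = -176/93061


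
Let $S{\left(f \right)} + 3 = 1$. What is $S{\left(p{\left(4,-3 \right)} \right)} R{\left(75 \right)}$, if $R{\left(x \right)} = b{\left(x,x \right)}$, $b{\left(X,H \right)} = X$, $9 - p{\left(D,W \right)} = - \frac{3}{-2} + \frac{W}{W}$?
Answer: $-150$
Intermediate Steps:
$p{\left(D,W \right)} = \frac{13}{2}$ ($p{\left(D,W \right)} = 9 - \left(- \frac{3}{-2} + \frac{W}{W}\right) = 9 - \left(\left(-3\right) \left(- \frac{1}{2}\right) + 1\right) = 9 - \left(\frac{3}{2} + 1\right) = 9 - \frac{5}{2} = \frac{13}{2}$)
$R{\left(x \right)} = x$
$S{\left(f \right)} = -2$ ($S{\left(f \right)} = -3 + 1 = -2$)
$S{\left(p{\left(4,-3 \right)} \right)} R{\left(75 \right)} = \left(-2\right) 75 = -150$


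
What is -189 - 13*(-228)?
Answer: 2775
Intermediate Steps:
-189 - 13*(-228) = -189 + 2964 = 2775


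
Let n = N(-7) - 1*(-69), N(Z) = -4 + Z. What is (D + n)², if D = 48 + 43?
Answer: 22201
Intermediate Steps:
n = 58 (n = (-4 - 7) - 1*(-69) = -11 + 69 = 58)
D = 91
(D + n)² = (91 + 58)² = 149² = 22201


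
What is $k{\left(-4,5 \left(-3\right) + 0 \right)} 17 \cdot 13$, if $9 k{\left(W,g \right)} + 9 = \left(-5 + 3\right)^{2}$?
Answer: $- \frac{1105}{9} \approx -122.78$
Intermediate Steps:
$k{\left(W,g \right)} = - \frac{5}{9}$ ($k{\left(W,g \right)} = -1 + \frac{\left(-5 + 3\right)^{2}}{9} = -1 + \frac{\left(-2\right)^{2}}{9} = -1 + \frac{1}{9} \cdot 4 = -1 + \frac{4}{9} = - \frac{5}{9}$)
$k{\left(-4,5 \left(-3\right) + 0 \right)} 17 \cdot 13 = \left(- \frac{5}{9}\right) 17 \cdot 13 = \left(- \frac{85}{9}\right) 13 = - \frac{1105}{9}$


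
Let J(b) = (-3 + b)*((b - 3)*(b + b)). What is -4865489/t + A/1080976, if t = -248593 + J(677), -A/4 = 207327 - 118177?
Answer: -28063977127483/83078560600542 ≈ -0.33780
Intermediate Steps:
A = -356600 (A = -4*(207327 - 118177) = -4*89150 = -356600)
J(b) = 2*b*(-3 + b)² (J(b) = (-3 + b)*((-3 + b)*(2*b)) = (-3 + b)*(2*b*(-3 + b)) = 2*b*(-3 + b)²)
t = 614841111 (t = -248593 + 2*677*(-3 + 677)² = -248593 + 2*677*674² = -248593 + 2*677*454276 = -248593 + 615089704 = 614841111)
-4865489/t + A/1080976 = -4865489/614841111 - 356600/1080976 = -4865489*1/614841111 - 356600*1/1080976 = -4865489/614841111 - 44575/135122 = -28063977127483/83078560600542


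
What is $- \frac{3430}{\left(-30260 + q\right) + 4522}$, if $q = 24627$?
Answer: $\frac{3430}{1111} \approx 3.0873$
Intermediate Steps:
$- \frac{3430}{\left(-30260 + q\right) + 4522} = - \frac{3430}{\left(-30260 + 24627\right) + 4522} = - \frac{3430}{-5633 + 4522} = - \frac{3430}{-1111} = \left(-3430\right) \left(- \frac{1}{1111}\right) = \frac{3430}{1111}$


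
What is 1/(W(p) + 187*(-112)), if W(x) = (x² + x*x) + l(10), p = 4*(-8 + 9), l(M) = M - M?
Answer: -1/20912 ≈ -4.7819e-5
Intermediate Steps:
l(M) = 0
p = 4 (p = 4*1 = 4)
W(x) = 2*x² (W(x) = (x² + x*x) + 0 = (x² + x²) + 0 = 2*x² + 0 = 2*x²)
1/(W(p) + 187*(-112)) = 1/(2*4² + 187*(-112)) = 1/(2*16 - 20944) = 1/(32 - 20944) = 1/(-20912) = -1/20912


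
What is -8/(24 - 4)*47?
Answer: -94/5 ≈ -18.800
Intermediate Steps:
-8/(24 - 4)*47 = -8/20*47 = -8*1/20*47 = -⅖*47 = -94/5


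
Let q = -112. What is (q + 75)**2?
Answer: 1369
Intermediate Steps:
(q + 75)**2 = (-112 + 75)**2 = (-37)**2 = 1369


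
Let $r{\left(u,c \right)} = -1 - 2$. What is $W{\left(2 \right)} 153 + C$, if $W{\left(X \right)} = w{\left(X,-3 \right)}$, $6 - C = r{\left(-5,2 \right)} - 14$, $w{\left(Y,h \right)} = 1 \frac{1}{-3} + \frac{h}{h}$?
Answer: $125$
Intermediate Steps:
$w{\left(Y,h \right)} = \frac{2}{3}$ ($w{\left(Y,h \right)} = 1 \left(- \frac{1}{3}\right) + 1 = - \frac{1}{3} + 1 = \frac{2}{3}$)
$r{\left(u,c \right)} = -3$ ($r{\left(u,c \right)} = -1 - 2 = -3$)
$C = 23$ ($C = 6 - \left(-3 - 14\right) = 6 - -17 = 6 + 17 = 23$)
$W{\left(X \right)} = \frac{2}{3}$
$W{\left(2 \right)} 153 + C = \frac{2}{3} \cdot 153 + 23 = 102 + 23 = 125$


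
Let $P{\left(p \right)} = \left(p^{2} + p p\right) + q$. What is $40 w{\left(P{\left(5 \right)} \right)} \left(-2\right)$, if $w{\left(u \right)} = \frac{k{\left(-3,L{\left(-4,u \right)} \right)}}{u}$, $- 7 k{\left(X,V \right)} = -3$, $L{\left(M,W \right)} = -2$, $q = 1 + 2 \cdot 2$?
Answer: $- \frac{48}{77} \approx -0.62338$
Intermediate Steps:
$q = 5$ ($q = 1 + 4 = 5$)
$k{\left(X,V \right)} = \frac{3}{7}$ ($k{\left(X,V \right)} = \left(- \frac{1}{7}\right) \left(-3\right) = \frac{3}{7}$)
$P{\left(p \right)} = 5 + 2 p^{2}$ ($P{\left(p \right)} = \left(p^{2} + p p\right) + 5 = \left(p^{2} + p^{2}\right) + 5 = 2 p^{2} + 5 = 5 + 2 p^{2}$)
$w{\left(u \right)} = \frac{3}{7 u}$
$40 w{\left(P{\left(5 \right)} \right)} \left(-2\right) = 40 \frac{3}{7 \left(5 + 2 \cdot 5^{2}\right)} \left(-2\right) = 40 \frac{3}{7 \left(5 + 2 \cdot 25\right)} \left(-2\right) = 40 \frac{3}{7 \left(5 + 50\right)} \left(-2\right) = 40 \frac{3}{7 \cdot 55} \left(-2\right) = 40 \cdot \frac{3}{7} \cdot \frac{1}{55} \left(-2\right) = 40 \cdot \frac{3}{385} \left(-2\right) = \frac{24}{77} \left(-2\right) = - \frac{48}{77}$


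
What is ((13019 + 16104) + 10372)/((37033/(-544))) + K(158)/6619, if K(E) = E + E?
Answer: -142199365892/245121427 ≈ -580.12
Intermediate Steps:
K(E) = 2*E
((13019 + 16104) + 10372)/((37033/(-544))) + K(158)/6619 = ((13019 + 16104) + 10372)/((37033/(-544))) + (2*158)/6619 = (29123 + 10372)/((37033*(-1/544))) + 316*(1/6619) = 39495/(-37033/544) + 316/6619 = 39495*(-544/37033) + 316/6619 = -21485280/37033 + 316/6619 = -142199365892/245121427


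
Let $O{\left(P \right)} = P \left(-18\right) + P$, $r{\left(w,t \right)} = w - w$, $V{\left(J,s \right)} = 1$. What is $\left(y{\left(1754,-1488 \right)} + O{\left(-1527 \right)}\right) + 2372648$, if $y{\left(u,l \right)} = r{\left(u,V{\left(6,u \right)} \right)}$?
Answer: $2398607$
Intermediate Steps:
$r{\left(w,t \right)} = 0$
$y{\left(u,l \right)} = 0$
$O{\left(P \right)} = - 17 P$ ($O{\left(P \right)} = - 18 P + P = - 17 P$)
$\left(y{\left(1754,-1488 \right)} + O{\left(-1527 \right)}\right) + 2372648 = \left(0 - -25959\right) + 2372648 = \left(0 + 25959\right) + 2372648 = 25959 + 2372648 = 2398607$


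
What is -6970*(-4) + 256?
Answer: 28136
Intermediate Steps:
-6970*(-4) + 256 = -410*(-68) + 256 = 27880 + 256 = 28136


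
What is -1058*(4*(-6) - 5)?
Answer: 30682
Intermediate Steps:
-1058*(4*(-6) - 5) = -1058*(-24 - 5) = -1058*(-29) = 30682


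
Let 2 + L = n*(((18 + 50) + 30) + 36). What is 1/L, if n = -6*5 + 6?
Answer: -1/3218 ≈ -0.00031075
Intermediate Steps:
n = -24 (n = -30 + 6 = -24)
L = -3218 (L = -2 - 24*(((18 + 50) + 30) + 36) = -2 - 24*((68 + 30) + 36) = -2 - 24*(98 + 36) = -2 - 24*134 = -2 - 3216 = -3218)
1/L = 1/(-3218) = -1/3218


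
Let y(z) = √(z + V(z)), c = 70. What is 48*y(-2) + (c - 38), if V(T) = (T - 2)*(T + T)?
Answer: 32 + 48*√14 ≈ 211.60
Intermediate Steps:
V(T) = 2*T*(-2 + T) (V(T) = (-2 + T)*(2*T) = 2*T*(-2 + T))
y(z) = √(z + 2*z*(-2 + z))
48*y(-2) + (c - 38) = 48*√(-2*(-3 + 2*(-2))) + (70 - 38) = 48*√(-2*(-3 - 4)) + 32 = 48*√(-2*(-7)) + 32 = 48*√14 + 32 = 32 + 48*√14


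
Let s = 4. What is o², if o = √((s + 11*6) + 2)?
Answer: 72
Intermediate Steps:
o = 6*√2 (o = √((4 + 11*6) + 2) = √((4 + 66) + 2) = √(70 + 2) = √72 = 6*√2 ≈ 8.4853)
o² = (6*√2)² = 72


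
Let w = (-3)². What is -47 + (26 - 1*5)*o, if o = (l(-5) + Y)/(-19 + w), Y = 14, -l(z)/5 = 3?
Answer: -449/10 ≈ -44.900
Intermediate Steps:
l(z) = -15 (l(z) = -5*3 = -15)
w = 9
o = ⅒ (o = (-15 + 14)/(-19 + 9) = -1/(-10) = -1*(-⅒) = ⅒ ≈ 0.10000)
-47 + (26 - 1*5)*o = -47 + (26 - 1*5)*(⅒) = -47 + (26 - 5)*(⅒) = -47 + 21*(⅒) = -47 + 21/10 = -449/10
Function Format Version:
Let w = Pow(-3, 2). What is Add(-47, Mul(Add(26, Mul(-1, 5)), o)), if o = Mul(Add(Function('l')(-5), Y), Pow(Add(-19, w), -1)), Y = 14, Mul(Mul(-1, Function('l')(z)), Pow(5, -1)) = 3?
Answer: Rational(-449, 10) ≈ -44.900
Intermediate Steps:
Function('l')(z) = -15 (Function('l')(z) = Mul(-5, 3) = -15)
w = 9
o = Rational(1, 10) (o = Mul(Add(-15, 14), Pow(Add(-19, 9), -1)) = Mul(-1, Pow(-10, -1)) = Mul(-1, Rational(-1, 10)) = Rational(1, 10) ≈ 0.10000)
Add(-47, Mul(Add(26, Mul(-1, 5)), o)) = Add(-47, Mul(Add(26, Mul(-1, 5)), Rational(1, 10))) = Add(-47, Mul(Add(26, -5), Rational(1, 10))) = Add(-47, Mul(21, Rational(1, 10))) = Add(-47, Rational(21, 10)) = Rational(-449, 10)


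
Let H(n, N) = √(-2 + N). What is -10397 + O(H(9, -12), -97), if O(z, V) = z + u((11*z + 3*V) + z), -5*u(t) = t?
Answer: -51694/5 - 7*I*√14/5 ≈ -10339.0 - 5.2383*I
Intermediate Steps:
u(t) = -t/5
O(z, V) = -7*z/5 - 3*V/5 (O(z, V) = z - ((11*z + 3*V) + z)/5 = z - ((3*V + 11*z) + z)/5 = z - (3*V + 12*z)/5 = z + (-12*z/5 - 3*V/5) = -7*z/5 - 3*V/5)
-10397 + O(H(9, -12), -97) = -10397 + (-7*√(-2 - 12)/5 - ⅗*(-97)) = -10397 + (-7*I*√14/5 + 291/5) = -10397 + (291/5 - 7*I*√14/5) = -51694/5 - 7*I*√14/5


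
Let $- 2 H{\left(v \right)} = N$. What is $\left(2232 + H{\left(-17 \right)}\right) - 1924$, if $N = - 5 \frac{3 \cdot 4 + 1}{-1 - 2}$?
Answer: $\frac{1783}{6} \approx 297.17$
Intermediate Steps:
$N = \frac{65}{3}$ ($N = - 5 \frac{12 + 1}{-3} = - 5 \cdot 13 \left(- \frac{1}{3}\right) = \left(-5\right) \left(- \frac{13}{3}\right) = \frac{65}{3} \approx 21.667$)
$H{\left(v \right)} = - \frac{65}{6}$ ($H{\left(v \right)} = \left(- \frac{1}{2}\right) \frac{65}{3} = - \frac{65}{6}$)
$\left(2232 + H{\left(-17 \right)}\right) - 1924 = \left(2232 - \frac{65}{6}\right) - 1924 = \frac{13327}{6} - 1924 = \frac{1783}{6}$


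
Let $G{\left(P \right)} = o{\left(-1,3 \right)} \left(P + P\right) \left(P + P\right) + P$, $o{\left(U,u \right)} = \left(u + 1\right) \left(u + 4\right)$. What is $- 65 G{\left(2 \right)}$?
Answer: $-29250$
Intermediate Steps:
$o{\left(U,u \right)} = \left(1 + u\right) \left(4 + u\right)$
$G{\left(P \right)} = P + 112 P^{2}$ ($G{\left(P \right)} = \left(4 + 3^{2} + 5 \cdot 3\right) \left(P + P\right) \left(P + P\right) + P = \left(4 + 9 + 15\right) 2 P 2 P + P = 28 \cdot 4 P^{2} + P = 112 P^{2} + P = P + 112 P^{2}$)
$- 65 G{\left(2 \right)} = - 65 \cdot 2 \left(1 + 112 \cdot 2\right) = - 65 \cdot 2 \left(1 + 224\right) = - 65 \cdot 2 \cdot 225 = \left(-65\right) 450 = -29250$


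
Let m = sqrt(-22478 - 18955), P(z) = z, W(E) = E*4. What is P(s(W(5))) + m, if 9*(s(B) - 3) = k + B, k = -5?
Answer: 14/3 + I*sqrt(41433) ≈ 4.6667 + 203.55*I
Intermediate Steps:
W(E) = 4*E
s(B) = 22/9 + B/9 (s(B) = 3 + (-5 + B)/9 = 3 + (-5/9 + B/9) = 22/9 + B/9)
m = I*sqrt(41433) (m = sqrt(-41433) = I*sqrt(41433) ≈ 203.55*I)
P(s(W(5))) + m = (22/9 + (4*5)/9) + I*sqrt(41433) = (22/9 + (1/9)*20) + I*sqrt(41433) = (22/9 + 20/9) + I*sqrt(41433) = 14/3 + I*sqrt(41433)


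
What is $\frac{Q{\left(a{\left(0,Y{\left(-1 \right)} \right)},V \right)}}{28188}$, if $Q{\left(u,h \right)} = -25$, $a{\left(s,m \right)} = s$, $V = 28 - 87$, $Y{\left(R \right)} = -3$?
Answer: $- \frac{25}{28188} \approx -0.0008869$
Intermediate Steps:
$V = -59$
$\frac{Q{\left(a{\left(0,Y{\left(-1 \right)} \right)},V \right)}}{28188} = - \frac{25}{28188}$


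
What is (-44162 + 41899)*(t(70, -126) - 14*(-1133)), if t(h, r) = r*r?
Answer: -71823094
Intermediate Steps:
t(h, r) = r²
(-44162 + 41899)*(t(70, -126) - 14*(-1133)) = (-44162 + 41899)*((-126)² - 14*(-1133)) = -2263*(15876 + 15862) = -2263*31738 = -71823094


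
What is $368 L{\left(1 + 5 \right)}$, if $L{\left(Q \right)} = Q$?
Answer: $2208$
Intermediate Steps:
$368 L{\left(1 + 5 \right)} = 368 \left(1 + 5\right) = 368 \cdot 6 = 2208$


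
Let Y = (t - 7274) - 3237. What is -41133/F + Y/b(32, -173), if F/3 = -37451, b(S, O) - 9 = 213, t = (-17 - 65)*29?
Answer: -479662097/8314122 ≈ -57.692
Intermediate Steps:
t = -2378 (t = -82*29 = -2378)
b(S, O) = 222 (b(S, O) = 9 + 213 = 222)
F = -112353 (F = 3*(-37451) = -112353)
Y = -12889 (Y = (-2378 - 7274) - 3237 = -9652 - 3237 = -12889)
-41133/F + Y/b(32, -173) = -41133/(-112353) - 12889/222 = -41133*(-1/112353) - 12889*1/222 = 13711/37451 - 12889/222 = -479662097/8314122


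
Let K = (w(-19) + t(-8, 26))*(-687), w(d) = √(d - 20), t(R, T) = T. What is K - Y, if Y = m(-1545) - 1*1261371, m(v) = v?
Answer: 1245054 - 687*I*√39 ≈ 1.2451e+6 - 4290.3*I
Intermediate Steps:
w(d) = √(-20 + d)
K = -17862 - 687*I*√39 (K = (√(-20 - 19) + 26)*(-687) = (√(-39) + 26)*(-687) = (I*√39 + 26)*(-687) = (26 + I*√39)*(-687) = -17862 - 687*I*√39 ≈ -17862.0 - 4290.3*I)
Y = -1262916 (Y = -1545 - 1*1261371 = -1545 - 1261371 = -1262916)
K - Y = (-17862 - 687*I*√39) - 1*(-1262916) = (-17862 - 687*I*√39) + 1262916 = 1245054 - 687*I*√39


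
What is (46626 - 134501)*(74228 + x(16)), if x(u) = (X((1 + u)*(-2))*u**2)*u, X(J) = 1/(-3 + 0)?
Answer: -19208420500/3 ≈ -6.4028e+9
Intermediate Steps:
X(J) = -1/3 (X(J) = 1/(-3) = -1/3)
x(u) = -u**3/3 (x(u) = (-u**2/3)*u = -u**3/3)
(46626 - 134501)*(74228 + x(16)) = (46626 - 134501)*(74228 - 1/3*16**3) = -87875*(74228 - 1/3*4096) = -87875*(74228 - 4096/3) = -87875*218588/3 = -19208420500/3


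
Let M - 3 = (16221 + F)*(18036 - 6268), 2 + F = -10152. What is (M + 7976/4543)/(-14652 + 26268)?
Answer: 324354121213/52771488 ≈ 6146.4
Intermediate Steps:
F = -10154 (F = -2 - 10152 = -10154)
M = 71396459 (M = 3 + (16221 - 10154)*(18036 - 6268) = 3 + 6067*11768 = 3 + 71396456 = 71396459)
(M + 7976/4543)/(-14652 + 26268) = (71396459 + 7976/4543)/(-14652 + 26268) = (71396459 + 7976*(1/4543))/11616 = (71396459 + 7976/4543)*(1/11616) = (324354121213/4543)*(1/11616) = 324354121213/52771488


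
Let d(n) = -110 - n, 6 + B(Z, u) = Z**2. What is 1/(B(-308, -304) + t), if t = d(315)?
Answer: 1/94433 ≈ 1.0590e-5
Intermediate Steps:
B(Z, u) = -6 + Z**2
t = -425 (t = -110 - 1*315 = -110 - 315 = -425)
1/(B(-308, -304) + t) = 1/((-6 + (-308)**2) - 425) = 1/((-6 + 94864) - 425) = 1/(94858 - 425) = 1/94433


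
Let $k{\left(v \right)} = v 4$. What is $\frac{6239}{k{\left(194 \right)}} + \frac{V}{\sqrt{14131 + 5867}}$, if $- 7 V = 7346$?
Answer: $\frac{6239}{776} - \frac{3673 \sqrt{2222}}{23331} \approx 0.619$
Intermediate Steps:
$k{\left(v \right)} = 4 v$
$V = - \frac{7346}{7}$ ($V = \left(- \frac{1}{7}\right) 7346 = - \frac{7346}{7} \approx -1049.4$)
$\frac{6239}{k{\left(194 \right)}} + \frac{V}{\sqrt{14131 + 5867}} = \frac{6239}{4 \cdot 194} - \frac{7346}{7 \sqrt{14131 + 5867}} = \frac{6239}{776} - \frac{7346}{7 \sqrt{19998}} = 6239 \cdot \frac{1}{776} - \frac{7346}{7 \cdot 3 \sqrt{2222}} = \frac{6239}{776} - \frac{7346 \frac{\sqrt{2222}}{6666}}{7} = \frac{6239}{776} - \frac{3673 \sqrt{2222}}{23331}$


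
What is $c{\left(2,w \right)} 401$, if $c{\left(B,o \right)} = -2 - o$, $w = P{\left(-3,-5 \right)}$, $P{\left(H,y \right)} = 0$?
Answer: $-802$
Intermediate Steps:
$w = 0$
$c{\left(2,w \right)} 401 = \left(-2 - 0\right) 401 = \left(-2 + 0\right) 401 = \left(-2\right) 401 = -802$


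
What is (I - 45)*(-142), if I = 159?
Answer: -16188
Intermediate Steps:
(I - 45)*(-142) = (159 - 45)*(-142) = 114*(-142) = -16188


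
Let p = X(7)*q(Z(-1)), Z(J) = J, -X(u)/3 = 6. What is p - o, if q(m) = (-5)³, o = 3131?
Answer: -881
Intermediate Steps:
X(u) = -18 (X(u) = -3*6 = -18)
q(m) = -125
p = 2250 (p = -18*(-125) = 2250)
p - o = 2250 - 1*3131 = 2250 - 3131 = -881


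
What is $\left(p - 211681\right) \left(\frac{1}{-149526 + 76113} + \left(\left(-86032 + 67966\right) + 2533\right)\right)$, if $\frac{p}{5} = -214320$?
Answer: $\frac{1463356289870530}{73413} \approx 1.9933 \cdot 10^{10}$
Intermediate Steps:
$p = -1071600$ ($p = 5 \left(-214320\right) = -1071600$)
$\left(p - 211681\right) \left(\frac{1}{-149526 + 76113} + \left(\left(-86032 + 67966\right) + 2533\right)\right) = \left(-1071600 - 211681\right) \left(\frac{1}{-149526 + 76113} + \left(\left(-86032 + 67966\right) + 2533\right)\right) = - 1283281 \left(\frac{1}{-73413} + \left(-18066 + 2533\right)\right) = - 1283281 \left(- \frac{1}{73413} - 15533\right) = \left(-1283281\right) \left(- \frac{1140324130}{73413}\right) = \frac{1463356289870530}{73413}$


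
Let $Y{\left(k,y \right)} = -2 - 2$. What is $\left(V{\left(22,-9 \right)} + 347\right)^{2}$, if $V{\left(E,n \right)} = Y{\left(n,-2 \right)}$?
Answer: $117649$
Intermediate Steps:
$Y{\left(k,y \right)} = -4$ ($Y{\left(k,y \right)} = -2 - 2 = -4$)
$V{\left(E,n \right)} = -4$
$\left(V{\left(22,-9 \right)} + 347\right)^{2} = \left(-4 + 347\right)^{2} = 343^{2} = 117649$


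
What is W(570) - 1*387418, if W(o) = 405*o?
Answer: -156568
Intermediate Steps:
W(570) - 1*387418 = 405*570 - 1*387418 = 230850 - 387418 = -156568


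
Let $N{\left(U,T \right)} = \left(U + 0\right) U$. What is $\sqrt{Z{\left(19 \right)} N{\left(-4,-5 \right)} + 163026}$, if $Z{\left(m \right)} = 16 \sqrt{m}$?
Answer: $\sqrt{163026 + 256 \sqrt{19}} \approx 405.14$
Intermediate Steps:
$N{\left(U,T \right)} = U^{2}$ ($N{\left(U,T \right)} = U U = U^{2}$)
$\sqrt{Z{\left(19 \right)} N{\left(-4,-5 \right)} + 163026} = \sqrt{16 \sqrt{19} \left(-4\right)^{2} + 163026} = \sqrt{16 \sqrt{19} \cdot 16 + 163026} = \sqrt{256 \sqrt{19} + 163026} = \sqrt{163026 + 256 \sqrt{19}}$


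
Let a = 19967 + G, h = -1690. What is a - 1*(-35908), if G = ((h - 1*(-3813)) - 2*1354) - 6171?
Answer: 49119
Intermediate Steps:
G = -6756 (G = ((-1690 - 1*(-3813)) - 2*1354) - 6171 = ((-1690 + 3813) - 2708) - 6171 = (2123 - 2708) - 6171 = -585 - 6171 = -6756)
a = 13211 (a = 19967 - 6756 = 13211)
a - 1*(-35908) = 13211 - 1*(-35908) = 13211 + 35908 = 49119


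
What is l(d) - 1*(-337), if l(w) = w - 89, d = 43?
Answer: 291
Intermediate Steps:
l(w) = -89 + w
l(d) - 1*(-337) = (-89 + 43) - 1*(-337) = -46 + 337 = 291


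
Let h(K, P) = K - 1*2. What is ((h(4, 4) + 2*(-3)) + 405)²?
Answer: 160801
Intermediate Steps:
h(K, P) = -2 + K (h(K, P) = K - 2 = -2 + K)
((h(4, 4) + 2*(-3)) + 405)² = (((-2 + 4) + 2*(-3)) + 405)² = ((2 - 6) + 405)² = (-4 + 405)² = 401² = 160801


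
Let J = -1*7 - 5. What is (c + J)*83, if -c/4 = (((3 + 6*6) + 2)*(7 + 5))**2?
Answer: -80366244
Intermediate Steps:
J = -12 (J = -7 - 5 = -12)
c = -968256 (c = -4*(7 + 5)**2*((3 + 6*6) + 2)**2 = -4*144*((3 + 36) + 2)**2 = -4*144*(39 + 2)**2 = -4*(41*12)**2 = -4*492**2 = -4*242064 = -968256)
(c + J)*83 = (-968256 - 12)*83 = -968268*83 = -80366244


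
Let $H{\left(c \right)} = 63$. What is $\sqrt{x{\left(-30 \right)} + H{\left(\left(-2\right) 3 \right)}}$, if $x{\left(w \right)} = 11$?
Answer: $\sqrt{74} \approx 8.6023$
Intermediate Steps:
$\sqrt{x{\left(-30 \right)} + H{\left(\left(-2\right) 3 \right)}} = \sqrt{11 + 63} = \sqrt{74}$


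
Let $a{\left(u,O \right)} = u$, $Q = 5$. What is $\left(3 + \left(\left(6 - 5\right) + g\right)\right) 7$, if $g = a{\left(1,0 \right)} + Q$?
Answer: $70$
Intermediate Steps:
$g = 6$ ($g = 1 + 5 = 6$)
$\left(3 + \left(\left(6 - 5\right) + g\right)\right) 7 = \left(3 + \left(\left(6 - 5\right) + 6\right)\right) 7 = \left(3 + \left(1 + 6\right)\right) 7 = \left(3 + 7\right) 7 = 10 \cdot 7 = 70$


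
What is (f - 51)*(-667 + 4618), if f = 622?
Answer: 2256021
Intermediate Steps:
(f - 51)*(-667 + 4618) = (622 - 51)*(-667 + 4618) = 571*3951 = 2256021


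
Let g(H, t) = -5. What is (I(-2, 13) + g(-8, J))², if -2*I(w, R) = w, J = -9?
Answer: 16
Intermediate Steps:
I(w, R) = -w/2
(I(-2, 13) + g(-8, J))² = (-½*(-2) - 5)² = (1 - 5)² = (-4)² = 16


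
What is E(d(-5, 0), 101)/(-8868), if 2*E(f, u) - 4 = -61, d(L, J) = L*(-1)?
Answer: 19/5912 ≈ 0.0032138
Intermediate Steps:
d(L, J) = -L
E(f, u) = -57/2 (E(f, u) = 2 + (½)*(-61) = 2 - 61/2 = -57/2)
E(d(-5, 0), 101)/(-8868) = -57/2/(-8868) = -57/2*(-1/8868) = 19/5912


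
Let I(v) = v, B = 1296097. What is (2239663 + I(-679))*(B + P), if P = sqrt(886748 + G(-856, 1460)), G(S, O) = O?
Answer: 2901940445448 + 8955936*sqrt(55513) ≈ 2.9041e+12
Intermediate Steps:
P = 4*sqrt(55513) (P = sqrt(886748 + 1460) = sqrt(888208) = 4*sqrt(55513) ≈ 942.45)
(2239663 + I(-679))*(B + P) = (2239663 - 679)*(1296097 + 4*sqrt(55513)) = 2238984*(1296097 + 4*sqrt(55513)) = 2901940445448 + 8955936*sqrt(55513)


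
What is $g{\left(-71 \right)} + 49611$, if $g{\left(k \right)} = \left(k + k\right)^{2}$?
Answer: $69775$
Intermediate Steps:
$g{\left(k \right)} = 4 k^{2}$ ($g{\left(k \right)} = \left(2 k\right)^{2} = 4 k^{2}$)
$g{\left(-71 \right)} + 49611 = 4 \left(-71\right)^{2} + 49611 = 4 \cdot 5041 + 49611 = 20164 + 49611 = 69775$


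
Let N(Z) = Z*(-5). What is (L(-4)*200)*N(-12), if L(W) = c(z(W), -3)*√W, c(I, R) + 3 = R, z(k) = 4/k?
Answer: -144000*I ≈ -1.44e+5*I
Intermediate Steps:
N(Z) = -5*Z
c(I, R) = -3 + R
L(W) = -6*√W (L(W) = (-3 - 3)*√W = -6*√W)
(L(-4)*200)*N(-12) = (-12*I*200)*(-5*(-12)) = (-12*I*200)*60 = -2400*I*60 = -144000*I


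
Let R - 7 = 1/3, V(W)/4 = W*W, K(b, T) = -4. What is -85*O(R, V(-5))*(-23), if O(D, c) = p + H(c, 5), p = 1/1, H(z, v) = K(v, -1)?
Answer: -5865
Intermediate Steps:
H(z, v) = -4
V(W) = 4*W² (V(W) = 4*(W*W) = 4*W²)
p = 1
R = 22/3 (R = 7 + 1/3 = 7 + ⅓ = 22/3 ≈ 7.3333)
O(D, c) = -3 (O(D, c) = 1 - 4 = -3)
-85*O(R, V(-5))*(-23) = -85*(-3)*(-23) = 255*(-23) = -5865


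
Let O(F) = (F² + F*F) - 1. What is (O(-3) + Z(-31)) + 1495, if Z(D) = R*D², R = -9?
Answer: -7137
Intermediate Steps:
O(F) = -1 + 2*F² (O(F) = (F² + F²) - 1 = 2*F² - 1 = -1 + 2*F²)
Z(D) = -9*D²
(O(-3) + Z(-31)) + 1495 = ((-1 + 2*(-3)²) - 9*(-31)²) + 1495 = ((-1 + 2*9) - 9*961) + 1495 = ((-1 + 18) - 8649) + 1495 = (17 - 8649) + 1495 = -8632 + 1495 = -7137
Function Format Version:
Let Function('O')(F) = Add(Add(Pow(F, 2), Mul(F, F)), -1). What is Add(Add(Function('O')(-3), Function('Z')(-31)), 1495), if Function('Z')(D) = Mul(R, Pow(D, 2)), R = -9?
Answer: -7137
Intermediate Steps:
Function('O')(F) = Add(-1, Mul(2, Pow(F, 2))) (Function('O')(F) = Add(Add(Pow(F, 2), Pow(F, 2)), -1) = Add(Mul(2, Pow(F, 2)), -1) = Add(-1, Mul(2, Pow(F, 2))))
Function('Z')(D) = Mul(-9, Pow(D, 2))
Add(Add(Function('O')(-3), Function('Z')(-31)), 1495) = Add(Add(Add(-1, Mul(2, Pow(-3, 2))), Mul(-9, Pow(-31, 2))), 1495) = Add(Add(Add(-1, Mul(2, 9)), Mul(-9, 961)), 1495) = Add(Add(Add(-1, 18), -8649), 1495) = Add(Add(17, -8649), 1495) = Add(-8632, 1495) = -7137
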